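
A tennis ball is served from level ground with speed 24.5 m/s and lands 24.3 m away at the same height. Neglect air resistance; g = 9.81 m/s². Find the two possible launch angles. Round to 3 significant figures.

Level-ground range: R = v₀² sin(2θ)/g ⇒ sin 2θ = R g / v₀² = 24.3×9.81/24.5² = 0.3971.
2θ = arcsin(0.3971) = 23.40° or 180° − 23.40° = 156.60°.
So θ = 11.7° or θ = 78.3°.

11.7° and 78.3°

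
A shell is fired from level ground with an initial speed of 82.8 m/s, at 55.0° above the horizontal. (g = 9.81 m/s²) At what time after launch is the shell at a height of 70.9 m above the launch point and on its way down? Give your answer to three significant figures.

12.7 s

v_y0 = 82.8 sin 55.0° = 67.83 m/s.
Set y = v_y0 t − ½ g t² = 70.9: 4.905 t² − 67.83 t + 70.9 = 0.
t = [67.83 ± √(4601 − 1391)] / 9.81 = (67.83 ± 56.66) / 9.81, giving t = 1.14 s or t = 12.7 s.
On the way down corresponds to the larger root: t = 12.7 s.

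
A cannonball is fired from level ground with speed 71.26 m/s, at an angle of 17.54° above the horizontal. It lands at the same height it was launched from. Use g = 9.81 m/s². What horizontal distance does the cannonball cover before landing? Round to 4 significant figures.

297.5 m

For level ground, R = v₀² sin(2θ) / g.
sin(2 × 17.54°) = sin 35.080° = 0.5747.
R = (71.26)² × 0.5747 / 9.81 = 297.5 m.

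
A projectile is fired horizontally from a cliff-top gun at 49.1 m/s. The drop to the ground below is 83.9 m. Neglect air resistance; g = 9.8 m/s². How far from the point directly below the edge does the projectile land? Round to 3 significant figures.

203 m

Initial vertical velocity is zero, so the fall time comes from h = ½ g t²: t = √(2 × 83.9 / 9.8) = 4.138 s.
Horizontal motion is uniform at 49.1 m/s, so x = 49.1 × 4.138 = 203 m.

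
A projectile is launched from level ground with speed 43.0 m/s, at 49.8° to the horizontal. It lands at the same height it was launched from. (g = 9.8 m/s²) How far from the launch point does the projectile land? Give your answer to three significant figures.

Components: v_x = 43.0 cos 49.8° = 27.75 m/s, v_y = 43.0 sin 49.8° = 32.84 m/s.
Time of flight (same landing height): t = 2 v_y / g = 2 × 32.84 / 9.8 = 6.702 s.
Range: R = v_x · t = 27.75 × 6.702 = 186 m.

186 m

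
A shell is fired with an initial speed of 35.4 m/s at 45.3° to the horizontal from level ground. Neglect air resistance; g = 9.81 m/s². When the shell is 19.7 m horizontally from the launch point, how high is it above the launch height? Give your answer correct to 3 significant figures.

v_x = 35.4 cos 45.3° = 24.90 m/s, v_y0 = 35.4 sin 45.3° = 25.16 m/s.
Time to reach x = 19.7 m: t = x / v_x = 19.7 / 24.90 = 0.7912 s.
y = v_y0 t − ½ g t² = 25.16×0.7912 − 4.905×0.7912² = 16.8 m.

16.8 m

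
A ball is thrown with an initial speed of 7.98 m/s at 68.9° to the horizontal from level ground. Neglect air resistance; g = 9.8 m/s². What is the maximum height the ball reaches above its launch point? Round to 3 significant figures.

2.83 m

Vertical component of launch velocity: v_y = 7.98 sin 68.9° = 7.445 m/s.
At the highest point the vertical velocity is zero, so v_y² = 2 g h_max.
h_max = (7.445)² / (2 × 9.8) = 55.43 / 19.60 = 2.83 m.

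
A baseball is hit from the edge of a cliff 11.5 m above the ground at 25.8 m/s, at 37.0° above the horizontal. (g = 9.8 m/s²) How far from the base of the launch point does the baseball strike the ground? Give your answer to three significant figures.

78.1 m

Components: v_x = 25.8 cos 37.0° = 20.60 m/s, v_y = 25.8 sin 37.0° = 15.53 m/s.
Vertical: 0 = 11.5 + 15.53 t − ½(9.8) t² ⇒ 4.900 t² − 15.53 t − 11.5 = 0.
t = [15.53 + √(241.2 + 225.4)] / 9.800 = 3.789 s.
Horizontal: R = v_x · t = 20.60 × 3.789 = 78.1 m.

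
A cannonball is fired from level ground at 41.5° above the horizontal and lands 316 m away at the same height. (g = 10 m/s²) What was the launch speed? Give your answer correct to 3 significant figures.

56.4 m/s

On level ground, R = v₀² sin(2θ) / g, so v₀ = √(R g / sin 2θ).
sin(2 × 41.5°) = 0.9925.
v₀ = √(316 × 10 / 0.9925) = √3184 = 56.4 m/s.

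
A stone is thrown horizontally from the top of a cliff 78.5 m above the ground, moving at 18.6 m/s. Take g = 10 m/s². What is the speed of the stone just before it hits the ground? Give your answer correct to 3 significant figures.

Fall time: t = √(2 × 78.5 / 10) = 3.962 s.
At impact: v_x = 18.6 m/s (unchanged), v_y = g t = 10 × 3.962 = 39.62 m/s.
Speed = √(v_x² + v_y²) = √(346.0 + 1570) = 43.8 m/s.

43.8 m/s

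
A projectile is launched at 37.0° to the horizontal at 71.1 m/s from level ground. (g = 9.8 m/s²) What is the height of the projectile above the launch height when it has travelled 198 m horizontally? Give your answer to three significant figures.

89.6 m

v_x = 71.1 cos 37.0° = 56.78 m/s, v_y0 = 71.1 sin 37.0° = 42.79 m/s.
Time to reach x = 198 m: t = x / v_x = 198 / 56.78 = 3.487 s.
y = v_y0 t − ½ g t² = 42.79×3.487 − 4.900×3.487² = 89.6 m.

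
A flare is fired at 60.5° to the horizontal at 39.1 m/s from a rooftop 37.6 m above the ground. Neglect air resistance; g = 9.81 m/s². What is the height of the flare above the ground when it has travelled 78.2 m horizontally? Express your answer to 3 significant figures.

v_x = 39.1 cos 60.5° = 19.25 m/s, v_y0 = 39.1 sin 60.5° = 34.03 m/s.
Time to reach x = 78.2 m: t = x / v_x = 78.2 / 19.25 = 4.062 s.
y = 37.6 + v_y0 t − ½ g t² = 37.6 + 34.03×4.062 − 4.905×4.062² = 94.9 m.

94.9 m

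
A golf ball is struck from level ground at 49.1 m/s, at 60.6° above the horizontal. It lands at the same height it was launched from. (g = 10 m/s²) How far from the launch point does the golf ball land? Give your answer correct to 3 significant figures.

206 m

For level ground, R = v₀² sin(2θ) / g.
sin(2 × 60.6°) = sin 121.2° = 0.8554.
R = (49.1)² × 0.8554 / 10 = 206 m.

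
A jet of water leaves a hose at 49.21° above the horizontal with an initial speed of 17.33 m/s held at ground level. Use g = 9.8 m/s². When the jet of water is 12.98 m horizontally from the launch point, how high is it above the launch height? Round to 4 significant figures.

v_x = 17.33 cos 49.21° = 11.321 m/s, v_y0 = 17.33 sin 49.21° = 13.121 m/s.
Time to reach x = 12.98 m: t = x / v_x = 12.98 / 11.321 = 1.1465 s.
y = v_y0 t − ½ g t² = 13.121×1.1465 − 4.900×1.1465² = 8.602 m.

8.602 m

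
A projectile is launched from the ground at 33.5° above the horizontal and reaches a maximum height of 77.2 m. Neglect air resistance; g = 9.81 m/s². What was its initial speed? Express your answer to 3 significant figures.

70.5 m/s

At maximum height v_y = 0, so (v₀ sin θ)² = 2 g H.
v₀ sin 33.5° = √(2 × 9.81 × 77.2) = 38.92 m/s.
v₀ = 38.92 / sin 33.5° = 38.92 / 0.5519 = 70.5 m/s.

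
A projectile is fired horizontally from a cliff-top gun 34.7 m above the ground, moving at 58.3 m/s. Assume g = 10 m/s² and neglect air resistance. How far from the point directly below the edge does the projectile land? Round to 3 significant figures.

154 m

Initial vertical velocity is zero, so the fall time comes from h = ½ g t²: t = √(2 × 34.7 / 10) = 2.634 s.
Horizontal motion is uniform at 58.3 m/s, so x = 58.3 × 2.634 = 154 m.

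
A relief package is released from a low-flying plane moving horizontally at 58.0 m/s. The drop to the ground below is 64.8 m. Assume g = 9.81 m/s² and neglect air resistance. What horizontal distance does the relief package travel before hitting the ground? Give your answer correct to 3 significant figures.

Initial vertical velocity is zero, so the fall time comes from h = ½ g t²: t = √(2 × 64.8 / 9.81) = 3.635 s.
Horizontal motion is uniform at 58.0 m/s, so x = 58.0 × 3.635 = 211 m.

211 m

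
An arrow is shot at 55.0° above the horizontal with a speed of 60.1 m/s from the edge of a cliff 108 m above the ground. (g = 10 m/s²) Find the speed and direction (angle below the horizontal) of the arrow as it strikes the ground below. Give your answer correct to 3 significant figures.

76.0 m/s at 63.0° below the horizontal

v_x = 60.1 cos 55.0° = 34.47 m/s (constant).
|v_y| at impact = √((49.23)² + 2×10×108) = 67.70 m/s.
Speed = √(34.47² + 67.70²) = 76.0 m/s; angle = arctan(67.70/34.47) = 63.0° below horizontal.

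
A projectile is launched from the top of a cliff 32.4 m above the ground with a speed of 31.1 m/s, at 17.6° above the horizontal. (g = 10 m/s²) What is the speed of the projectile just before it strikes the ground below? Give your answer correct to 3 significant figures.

v_x = 31.1 cos 17.6° = 29.64 m/s is unchanged throughout.
For the vertical component, v_y² = v_y0² + 2 g h = (9.404)² + 2×10×32.4 = 736.4, so |v_y| = 27.14 m/s.
Impact speed = √(v_x² + v_y²) = √(878.5 + 736.4) = 40.2 m/s.

40.2 m/s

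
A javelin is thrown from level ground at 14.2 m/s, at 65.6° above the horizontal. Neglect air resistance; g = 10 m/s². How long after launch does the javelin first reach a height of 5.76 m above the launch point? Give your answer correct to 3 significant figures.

0.572 s

v_y0 = 14.2 sin 65.6° = 12.93 m/s.
Set y = v_y0 t − ½ g t² = 5.76: 5.000 t² − 12.93 t + 5.76 = 0.
t = [12.93 ± √(167.2 − 115.2)] / 10 = (12.93 ± 7.211) / 10, giving t = 0.572 s or t = 2.01 s.
The javelin is on the way up at the first time, so t = 0.572 s.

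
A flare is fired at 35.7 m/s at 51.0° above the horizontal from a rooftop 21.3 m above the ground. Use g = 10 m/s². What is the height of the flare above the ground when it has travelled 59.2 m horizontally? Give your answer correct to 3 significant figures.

v_x = 35.7 cos 51.0° = 22.47 m/s, v_y0 = 35.7 sin 51.0° = 27.74 m/s.
Time to reach x = 59.2 m: t = x / v_x = 59.2 / 22.47 = 2.635 s.
y = 21.3 + v_y0 t − ½ g t² = 21.3 + 27.74×2.635 − 5.000×2.635² = 59.7 m.

59.7 m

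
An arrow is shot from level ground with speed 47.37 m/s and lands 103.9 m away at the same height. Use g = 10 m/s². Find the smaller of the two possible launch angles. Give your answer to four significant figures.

Level-ground range: R = v₀² sin(2θ)/g ⇒ sin 2θ = R g / v₀² = 103.9×10/47.37² = 0.4630.
2θ = arcsin(0.4630) = 27.581° or 180° − 27.581° = 152.419°.
So θ = 13.79° or θ = 76.21°.

13.79°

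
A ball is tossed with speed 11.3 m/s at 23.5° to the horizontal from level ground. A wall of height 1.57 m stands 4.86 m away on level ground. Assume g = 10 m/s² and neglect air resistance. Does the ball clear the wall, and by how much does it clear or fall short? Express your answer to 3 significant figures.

v_x = 11.3 cos 23.5° = 10.36 m/s; v_y0 = 11.3 sin 23.5° = 4.506 m/s.
Time to reach the wall: t = 4.86 / 10.36 = 0.4691 s.
Height at that point: y = 4.506×0.4691 − 5.000×0.4691² = 1.013 m.
That is 1.57 − 1.013 = 0.557 m below the top of the wall, so the ball does not clear it.

No — it falls 0.557 m short of clearing the wall.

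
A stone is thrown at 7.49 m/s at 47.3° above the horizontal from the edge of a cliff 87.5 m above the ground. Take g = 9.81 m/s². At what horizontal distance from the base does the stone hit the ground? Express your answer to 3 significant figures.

Components: v_x = 7.49 cos 47.3° = 5.079 m/s, v_y = 7.49 sin 47.3° = 5.505 m/s.
Vertical: 0 = 87.5 + 5.505 t − ½(9.81) t² ⇒ 4.905 t² − 5.505 t − 87.5 = 0.
t = [5.505 + √(30.31 + 1717)] / 9.810 = 4.822 s.
Horizontal: R = v_x · t = 5.079 × 4.822 = 24.5 m.

24.5 m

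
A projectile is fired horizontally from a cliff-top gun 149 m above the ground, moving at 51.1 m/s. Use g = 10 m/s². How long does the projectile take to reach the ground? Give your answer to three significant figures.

The horizontal speed doesn't affect the fall. With v_y0 = 0, h = ½ g t².
t = √(2 × 149 / 10) = √29.80 = 5.46 s.

5.46 s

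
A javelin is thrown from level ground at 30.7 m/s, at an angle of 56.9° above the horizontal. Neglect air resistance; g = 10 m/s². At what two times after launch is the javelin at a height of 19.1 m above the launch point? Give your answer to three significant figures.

0.900 s and 4.24 s

v_y0 = 30.7 sin 56.9° = 25.72 m/s.
Set y = v_y0 t − ½ g t² = 19.1: 5.000 t² − 25.72 t + 19.1 = 0.
t = [25.72 ± √(661.5 − 382.0)] / 10 = (25.72 ± 16.72) / 10, giving t = 0.900 s or t = 4.24 s.
So the javelin is at 19.1 m at t = 0.900 s (rising) and t = 4.24 s (falling).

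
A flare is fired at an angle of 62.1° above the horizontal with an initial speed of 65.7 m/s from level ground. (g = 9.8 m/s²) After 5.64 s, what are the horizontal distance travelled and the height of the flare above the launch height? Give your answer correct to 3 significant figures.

v_x = 65.7 cos 62.1° = 30.74 m/s; v_y0 = 65.7 sin 62.1° = 58.06 m/s.
x = v_x t = 30.74 × 5.64 = 173 m.
y = v_y0 t − ½ g t² = 58.06×5.64 − 4.900×5.64² = 172 m.

x = 173 m, y = 172 m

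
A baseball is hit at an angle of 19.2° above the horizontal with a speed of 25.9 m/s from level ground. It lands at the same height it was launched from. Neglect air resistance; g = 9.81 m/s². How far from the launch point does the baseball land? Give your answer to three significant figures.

For level ground, R = v₀² sin(2θ) / g.
sin(2 × 19.2°) = sin 38.40° = 0.6211.
R = (25.9)² × 0.6211 / 9.81 = 42.5 m.

42.5 m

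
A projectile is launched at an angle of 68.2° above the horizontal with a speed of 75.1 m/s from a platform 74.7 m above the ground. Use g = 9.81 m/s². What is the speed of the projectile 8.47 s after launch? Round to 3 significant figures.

30.9 m/s

v_x = 75.1 cos 68.2° = 27.89 m/s (constant).
v_y(t) = 75.1 sin 68.2° − g t = 69.73 − 9.81 × 8.47 = -13.36 m/s.
Speed = √(v_x² + v_y²) = √(777.9 + 178.5) = 30.9 m/s.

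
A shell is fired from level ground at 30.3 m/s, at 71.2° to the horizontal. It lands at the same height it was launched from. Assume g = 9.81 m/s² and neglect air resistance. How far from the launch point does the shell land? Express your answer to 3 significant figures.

57.1 m

For level ground, R = v₀² sin(2θ) / g.
sin(2 × 71.2°) = sin 142.4° = 0.6101.
R = (30.3)² × 0.6101 / 9.81 = 57.1 m.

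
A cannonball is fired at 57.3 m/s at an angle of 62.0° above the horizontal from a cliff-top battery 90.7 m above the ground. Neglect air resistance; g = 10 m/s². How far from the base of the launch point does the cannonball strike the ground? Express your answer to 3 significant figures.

Components: v_x = 57.3 cos 62.0° = 26.90 m/s, v_y = 57.3 sin 62.0° = 50.59 m/s.
Vertical: 0 = 90.7 + 50.59 t − ½(10) t² ⇒ 5.000 t² − 50.59 t − 90.7 = 0.
t = [50.59 + √(2559 + 1814)] / 10.00 = 11.67 s.
Horizontal: R = v_x · t = 26.90 × 11.67 = 314 m.

314 m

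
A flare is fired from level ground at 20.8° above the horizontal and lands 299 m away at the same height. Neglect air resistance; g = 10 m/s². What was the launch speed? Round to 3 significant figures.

On level ground, R = v₀² sin(2θ) / g, so v₀ = √(R g / sin 2θ).
sin(2 × 20.8°) = 0.6639.
v₀ = √(299 × 10 / 0.6639) = √4504 = 67.1 m/s.

67.1 m/s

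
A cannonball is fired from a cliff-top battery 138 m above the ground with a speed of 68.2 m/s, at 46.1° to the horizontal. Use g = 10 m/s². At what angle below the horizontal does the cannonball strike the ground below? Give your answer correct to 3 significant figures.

v_x = 68.2 cos 46.1° = 47.29 m/s.
At impact |v_y| = √(v_y0² + 2 g h) = √(49.14² + 2×10×138) = 71.94 m/s.
Angle below horizontal = arctan(|v_y| / v_x) = arctan(71.94 / 47.29) = 56.7°.

56.7°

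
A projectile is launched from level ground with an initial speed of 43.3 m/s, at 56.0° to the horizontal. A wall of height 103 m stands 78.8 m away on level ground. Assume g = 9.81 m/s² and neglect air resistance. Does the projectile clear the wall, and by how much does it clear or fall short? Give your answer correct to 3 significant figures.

No — it falls 38.1 m short of clearing the wall.

v_x = 43.3 cos 56.0° = 24.21 m/s; v_y0 = 43.3 sin 56.0° = 35.90 m/s.
Time to reach the wall: t = 78.8 / 24.21 = 3.255 s.
Height at that point: y = 35.90×3.255 − 4.905×3.255² = 64.89 m.
That is 103 − 64.89 = 38.1 m below the top of the wall, so the projectile does not clear it.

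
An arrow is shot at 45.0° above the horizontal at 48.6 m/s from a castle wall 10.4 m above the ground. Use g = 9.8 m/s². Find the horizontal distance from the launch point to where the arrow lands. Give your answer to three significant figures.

Components: v_x = 48.6 cos 45.0° = 34.37 m/s, v_y = 48.6 sin 45.0° = 34.37 m/s.
Vertical: 0 = 10.4 + 34.37 t − ½(9.8) t² ⇒ 4.900 t² − 34.37 t − 10.4 = 0.
t = [34.37 + √(1181 + 203.8)] / 9.800 = 7.304 s.
Horizontal: R = v_x · t = 34.37 × 7.304 = 251 m.

251 m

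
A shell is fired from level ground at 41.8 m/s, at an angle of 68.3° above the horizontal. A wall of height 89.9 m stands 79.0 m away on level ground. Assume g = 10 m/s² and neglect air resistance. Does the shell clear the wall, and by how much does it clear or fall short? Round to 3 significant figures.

No — it falls 22.0 m short of clearing the wall.

v_x = 41.8 cos 68.3° = 15.46 m/s; v_y0 = 41.8 sin 68.3° = 38.84 m/s.
Time to reach the wall: t = 79.0 / 15.46 = 5.110 s.
Height at that point: y = 38.84×5.110 − 5.000×5.110² = 67.91 m.
That is 89.9 − 67.91 = 22.0 m below the top of the wall, so the shell does not clear it.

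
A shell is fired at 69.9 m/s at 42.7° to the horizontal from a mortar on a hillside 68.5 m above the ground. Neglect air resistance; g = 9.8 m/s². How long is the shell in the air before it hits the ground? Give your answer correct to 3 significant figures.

11.0 s

Vertical component: v_y = 69.9 sin 42.7° = 47.40 m/s.
Taking up as positive with launch at y = 68.5 m, landing at y = 0: 0 = 68.5 + 47.40 t − ½(9.8) t².
Solving 4.900 t² − 47.40 t − 68.5 = 0 gives t = [47.40 + √(47.40² + 4·4.900·68.5)] / 9.800 = 11.0 s.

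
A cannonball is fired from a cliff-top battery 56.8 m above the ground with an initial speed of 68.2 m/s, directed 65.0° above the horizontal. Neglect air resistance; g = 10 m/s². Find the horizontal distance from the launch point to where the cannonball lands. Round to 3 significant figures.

Components: v_x = 68.2 cos 65.0° = 28.82 m/s, v_y = 68.2 sin 65.0° = 61.81 m/s.
Vertical: 0 = 56.8 + 61.81 t − ½(10) t² ⇒ 5.000 t² − 61.81 t − 56.8 = 0.
t = [61.81 + √(3820 + 1136)] / 10.00 = 13.22 s.
Horizontal: R = v_x · t = 28.82 × 13.22 = 381 m.

381 m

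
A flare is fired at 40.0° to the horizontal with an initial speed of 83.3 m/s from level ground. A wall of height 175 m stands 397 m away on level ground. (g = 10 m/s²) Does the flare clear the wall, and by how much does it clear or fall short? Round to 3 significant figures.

No — it falls 35.4 m short of clearing the wall.

v_x = 83.3 cos 40.0° = 63.81 m/s; v_y0 = 83.3 sin 40.0° = 53.54 m/s.
Time to reach the wall: t = 397 / 63.81 = 6.222 s.
Height at that point: y = 53.54×6.222 − 5.000×6.222² = 139.6 m.
That is 175 − 139.6 = 35.4 m below the top of the wall, so the flare does not clear it.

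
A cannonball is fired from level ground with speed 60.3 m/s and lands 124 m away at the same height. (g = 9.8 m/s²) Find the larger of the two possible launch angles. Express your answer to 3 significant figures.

80.2°

Level-ground range: R = v₀² sin(2θ)/g ⇒ sin 2θ = R g / v₀² = 124×9.8/60.3² = 0.3342.
2θ = arcsin(0.3342) = 19.52° or 180° − 19.52° = 160.48°.
So θ = 9.76° or θ = 80.2°.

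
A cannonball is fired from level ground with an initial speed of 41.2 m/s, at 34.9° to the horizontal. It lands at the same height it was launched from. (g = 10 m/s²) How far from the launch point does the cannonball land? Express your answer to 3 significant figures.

159 m

Components: v_x = 41.2 cos 34.9° = 33.79 m/s, v_y = 41.2 sin 34.9° = 23.57 m/s.
Time of flight (same landing height): t = 2 v_y / g = 2 × 23.57 / 10 = 4.714 s.
Range: R = v_x · t = 33.79 × 4.714 = 159 m.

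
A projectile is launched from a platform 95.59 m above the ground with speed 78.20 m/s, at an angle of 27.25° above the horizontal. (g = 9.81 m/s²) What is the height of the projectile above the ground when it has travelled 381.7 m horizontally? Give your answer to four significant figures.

v_x = 78.20 cos 27.25° = 69.521 m/s, v_y0 = 78.20 sin 27.25° = 35.806 m/s.
Time to reach x = 381.7 m: t = x / v_x = 381.7 / 69.521 = 5.4904 s.
y = 95.59 + v_y0 t − ½ g t² = 95.59 + 35.806×5.4904 − 4.905×5.4904² = 144.3 m.

144.3 m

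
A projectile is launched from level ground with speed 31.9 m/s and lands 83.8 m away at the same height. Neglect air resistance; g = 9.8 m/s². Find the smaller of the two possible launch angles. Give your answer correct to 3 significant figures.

Level-ground range: R = v₀² sin(2θ)/g ⇒ sin 2θ = R g / v₀² = 83.8×9.8/31.9² = 0.8070.
2θ = arcsin(0.8070) = 53.80° or 180° − 53.80° = 126.20°.
So θ = 26.9° or θ = 63.1°.

26.9°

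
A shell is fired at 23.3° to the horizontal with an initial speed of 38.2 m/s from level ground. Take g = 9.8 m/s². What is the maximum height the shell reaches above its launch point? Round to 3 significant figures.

11.6 m

Vertical component of launch velocity: v_y = 38.2 sin 23.3° = 15.11 m/s.
At the highest point the vertical velocity is zero, so v_y² = 2 g h_max.
h_max = (15.11)² / (2 × 9.8) = 228.3 / 19.60 = 11.6 m.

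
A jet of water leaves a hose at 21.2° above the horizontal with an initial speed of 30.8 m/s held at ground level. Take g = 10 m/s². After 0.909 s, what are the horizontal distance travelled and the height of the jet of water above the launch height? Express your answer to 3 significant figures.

v_x = 30.8 cos 21.2° = 28.72 m/s; v_y0 = 30.8 sin 21.2° = 11.14 m/s.
x = v_x t = 28.72 × 0.909 = 26.1 m.
y = v_y0 t − ½ g t² = 11.14×0.909 − 5.000×0.909² = 5.99 m.

x = 26.1 m, y = 5.99 m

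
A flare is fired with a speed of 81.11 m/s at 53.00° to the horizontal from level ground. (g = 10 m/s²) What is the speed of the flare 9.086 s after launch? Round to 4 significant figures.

v_x = 81.11 cos 53.00° = 48.813 m/s (constant).
v_y(t) = 81.11 sin 53.00° − g t = 64.777 − 10 × 9.086 = -26.083 m/s.
Speed = √(v_x² + v_y²) = √(2382.7 + 680.32) = 55.34 m/s.

55.34 m/s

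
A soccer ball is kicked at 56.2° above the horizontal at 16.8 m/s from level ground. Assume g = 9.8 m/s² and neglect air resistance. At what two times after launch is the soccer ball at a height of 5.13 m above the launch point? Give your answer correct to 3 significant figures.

v_y0 = 16.8 sin 56.2° = 13.96 m/s.
Set y = v_y0 t − ½ g t² = 5.13: 4.900 t² − 13.96 t + 5.13 = 0.
t = [13.96 ± √(194.9 − 100.5)] / 9.8 = (13.96 ± 9.716) / 9.8, giving t = 0.433 s or t = 2.42 s.
So the soccer ball is at 5.13 m at t = 0.433 s (rising) and t = 2.42 s (falling).

0.433 s and 2.42 s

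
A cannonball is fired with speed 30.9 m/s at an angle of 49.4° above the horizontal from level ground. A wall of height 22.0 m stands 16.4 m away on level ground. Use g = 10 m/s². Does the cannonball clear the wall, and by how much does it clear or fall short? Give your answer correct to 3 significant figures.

v_x = 30.9 cos 49.4° = 20.11 m/s; v_y0 = 30.9 sin 49.4° = 23.46 m/s.
Time to reach the wall: t = 16.4 / 20.11 = 0.8155 s.
Height at that point: y = 23.46×0.8155 − 5.000×0.8155² = 15.81 m.
That is 22.0 − 15.81 = 6.19 m below the top of the wall, so the cannonball does not clear it.

No — it falls 6.19 m short of clearing the wall.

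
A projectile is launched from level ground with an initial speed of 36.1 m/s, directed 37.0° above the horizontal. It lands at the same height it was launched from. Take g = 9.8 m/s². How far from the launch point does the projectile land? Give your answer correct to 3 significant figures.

128 m

Components: v_x = 36.1 cos 37.0° = 28.83 m/s, v_y = 36.1 sin 37.0° = 21.73 m/s.
Time of flight (same landing height): t = 2 v_y / g = 2 × 21.73 / 9.8 = 4.435 s.
Range: R = v_x · t = 28.83 × 4.435 = 128 m.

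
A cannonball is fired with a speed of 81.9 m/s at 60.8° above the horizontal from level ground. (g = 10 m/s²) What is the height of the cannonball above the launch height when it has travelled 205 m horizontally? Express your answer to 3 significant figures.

v_x = 81.9 cos 60.8° = 39.96 m/s, v_y0 = 81.9 sin 60.8° = 71.49 m/s.
Time to reach x = 205 m: t = x / v_x = 205 / 39.96 = 5.130 s.
y = v_y0 t − ½ g t² = 71.49×5.130 − 5.000×5.130² = 235 m.

235 m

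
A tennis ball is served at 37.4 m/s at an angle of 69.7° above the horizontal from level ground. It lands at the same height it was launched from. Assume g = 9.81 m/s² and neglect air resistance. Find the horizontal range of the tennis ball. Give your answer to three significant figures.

92.8 m

For level ground, R = v₀² sin(2θ) / g.
sin(2 × 69.7°) = sin 139.4° = 0.6508.
R = (37.4)² × 0.6508 / 9.81 = 92.8 m.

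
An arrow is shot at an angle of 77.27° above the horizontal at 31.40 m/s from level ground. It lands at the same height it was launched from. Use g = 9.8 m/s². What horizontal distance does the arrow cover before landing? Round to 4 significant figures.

43.25 m

Components: v_x = 31.40 cos 77.27° = 6.9192 m/s, v_y = 31.40 sin 77.27° = 30.628 m/s.
Time of flight (same landing height): t = 2 v_y / g = 2 × 30.628 / 9.8 = 6.2506 s.
Range: R = v_x · t = 6.9192 × 6.2506 = 43.25 m.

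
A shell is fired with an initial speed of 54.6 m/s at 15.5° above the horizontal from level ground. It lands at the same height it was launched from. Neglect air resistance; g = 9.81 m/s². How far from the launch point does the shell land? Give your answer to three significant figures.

157 m

Components: v_x = 54.6 cos 15.5° = 52.61 m/s, v_y = 54.6 sin 15.5° = 14.59 m/s.
Time of flight (same landing height): t = 2 v_y / g = 2 × 14.59 / 9.81 = 2.975 s.
Range: R = v_x · t = 52.61 × 2.975 = 157 m.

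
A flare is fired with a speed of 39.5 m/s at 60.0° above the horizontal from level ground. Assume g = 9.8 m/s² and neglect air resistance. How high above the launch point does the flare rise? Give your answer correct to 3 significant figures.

59.7 m

Vertical component of launch velocity: v_y = 39.5 sin 60.0° = 34.21 m/s.
At the highest point the vertical velocity is zero, so v_y² = 2 g h_max.
h_max = (34.21)² / (2 × 9.8) = 1170 / 19.60 = 59.7 m.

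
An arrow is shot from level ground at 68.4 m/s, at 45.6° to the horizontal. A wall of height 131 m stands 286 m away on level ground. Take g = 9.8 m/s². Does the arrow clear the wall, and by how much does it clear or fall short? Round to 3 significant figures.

No — it falls 13.9 m short of clearing the wall.

v_x = 68.4 cos 45.6° = 47.86 m/s; v_y0 = 68.4 sin 45.6° = 48.87 m/s.
Time to reach the wall: t = 286 / 47.86 = 5.976 s.
Height at that point: y = 48.87×5.976 − 4.900×5.976² = 117.1 m.
That is 131 − 117.1 = 13.9 m below the top of the wall, so the arrow does not clear it.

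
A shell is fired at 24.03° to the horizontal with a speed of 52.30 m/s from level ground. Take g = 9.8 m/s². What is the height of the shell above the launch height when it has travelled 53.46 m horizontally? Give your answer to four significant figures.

v_x = 52.30 cos 24.03° = 47.767 m/s, v_y0 = 52.30 sin 24.03° = 21.297 m/s.
Time to reach x = 53.46 m: t = x / v_x = 53.46 / 47.767 = 1.1192 s.
y = v_y0 t − ½ g t² = 21.297×1.1192 − 4.900×1.1192² = 17.70 m.

17.70 m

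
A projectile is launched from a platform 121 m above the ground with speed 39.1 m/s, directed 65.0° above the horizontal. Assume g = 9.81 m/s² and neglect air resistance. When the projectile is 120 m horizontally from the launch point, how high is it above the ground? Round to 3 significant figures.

v_x = 39.1 cos 65.0° = 16.52 m/s, v_y0 = 39.1 sin 65.0° = 35.44 m/s.
Time to reach x = 120 m: t = x / v_x = 120 / 16.52 = 7.264 s.
y = 121 + v_y0 t − ½ g t² = 121 + 35.44×7.264 − 4.905×7.264² = 120 m.

120 m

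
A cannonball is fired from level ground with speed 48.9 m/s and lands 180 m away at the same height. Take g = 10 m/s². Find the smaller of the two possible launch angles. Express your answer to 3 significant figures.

Level-ground range: R = v₀² sin(2θ)/g ⇒ sin 2θ = R g / v₀² = 180×10/48.9² = 0.7528.
2θ = arcsin(0.7528) = 48.83° or 180° − 48.83° = 131.17°.
So θ = 24.4° or θ = 65.6°.

24.4°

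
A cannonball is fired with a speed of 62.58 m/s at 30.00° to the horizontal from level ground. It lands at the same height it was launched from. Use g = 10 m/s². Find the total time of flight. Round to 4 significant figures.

Vertical component: v_y = 62.58 sin 30.00° = 31.290 m/s.
For a projectile landing at launch height, time of flight is t = 2 v_y / g = 2 × 31.290 / 10 = 6.258 s.

6.258 s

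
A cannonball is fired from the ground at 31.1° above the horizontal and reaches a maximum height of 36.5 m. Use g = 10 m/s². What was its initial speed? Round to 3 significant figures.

52.3 m/s

At maximum height v_y = 0, so (v₀ sin θ)² = 2 g H.
v₀ sin 31.1° = √(2 × 10 × 36.5) = 27.02 m/s.
v₀ = 27.02 / sin 31.1° = 27.02 / 0.5165 = 52.3 m/s.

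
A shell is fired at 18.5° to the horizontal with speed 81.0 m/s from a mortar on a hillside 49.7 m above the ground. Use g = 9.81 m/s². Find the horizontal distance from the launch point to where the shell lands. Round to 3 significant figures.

Components: v_x = 81.0 cos 18.5° = 76.81 m/s, v_y = 81.0 sin 18.5° = 25.70 m/s.
Vertical: 0 = 49.7 + 25.70 t − ½(9.81) t² ⇒ 4.905 t² − 25.70 t − 49.7 = 0.
t = [25.70 + √(660.5 + 975.1)] / 9.810 = 6.742 s.
Horizontal: R = v_x · t = 76.81 × 6.742 = 518 m.

518 m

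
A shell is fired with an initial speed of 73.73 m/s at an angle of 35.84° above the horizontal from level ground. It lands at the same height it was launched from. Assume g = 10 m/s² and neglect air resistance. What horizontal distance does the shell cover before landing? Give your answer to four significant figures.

516.1 m

For level ground, R = v₀² sin(2θ) / g.
sin(2 × 35.84°) = sin 71.680° = 0.9493.
R = (73.73)² × 0.9493 / 10 = 516.1 m.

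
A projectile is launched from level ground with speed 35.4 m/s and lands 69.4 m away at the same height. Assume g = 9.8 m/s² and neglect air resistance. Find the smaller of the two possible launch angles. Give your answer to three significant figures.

Level-ground range: R = v₀² sin(2θ)/g ⇒ sin 2θ = R g / v₀² = 69.4×9.8/35.4² = 0.5427.
2θ = arcsin(0.5427) = 32.87° or 180° − 32.87° = 147.13°.
So θ = 16.4° or θ = 73.6°.

16.4°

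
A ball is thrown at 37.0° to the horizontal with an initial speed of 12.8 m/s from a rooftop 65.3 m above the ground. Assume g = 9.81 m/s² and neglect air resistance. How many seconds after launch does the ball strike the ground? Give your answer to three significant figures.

Vertical component: v_y = 12.8 sin 37.0° = 7.703 m/s.
Taking up as positive with launch at y = 65.3 m, landing at y = 0: 0 = 65.3 + 7.703 t − ½(9.81) t².
Solving 4.905 t² − 7.703 t − 65.3 = 0 gives t = [7.703 + √(7.703² + 4·4.905·65.3)] / 9.810 = 4.52 s.

4.52 s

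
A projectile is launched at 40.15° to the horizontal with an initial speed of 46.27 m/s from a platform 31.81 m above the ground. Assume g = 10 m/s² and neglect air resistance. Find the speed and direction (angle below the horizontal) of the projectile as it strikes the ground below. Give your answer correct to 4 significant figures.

v_x = 46.27 cos 40.15° = 35.367 m/s (constant).
|v_y| at impact = √((29.834)² + 2×10×31.81) = 39.067 m/s.
Speed = √(35.367² + 39.067²) = 52.70 m/s; angle = arctan(39.067/35.367) = 47.85° below horizontal.

52.70 m/s at 47.85° below the horizontal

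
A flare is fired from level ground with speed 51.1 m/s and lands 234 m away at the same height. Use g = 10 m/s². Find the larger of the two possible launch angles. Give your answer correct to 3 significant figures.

Level-ground range: R = v₀² sin(2θ)/g ⇒ sin 2θ = R g / v₀² = 234×10/51.1² = 0.8961.
2θ = arcsin(0.8961) = 63.65° or 180° − 63.65° = 116.35°.
So θ = 31.8° or θ = 58.2°.

58.2°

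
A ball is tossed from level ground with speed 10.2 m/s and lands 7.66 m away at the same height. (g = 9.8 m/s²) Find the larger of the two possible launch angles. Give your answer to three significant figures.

66.9°

Level-ground range: R = v₀² sin(2θ)/g ⇒ sin 2θ = R g / v₀² = 7.66×9.8/10.2² = 0.7215.
2θ = arcsin(0.7215) = 46.18° or 180° − 46.18° = 133.82°.
So θ = 23.1° or θ = 66.9°.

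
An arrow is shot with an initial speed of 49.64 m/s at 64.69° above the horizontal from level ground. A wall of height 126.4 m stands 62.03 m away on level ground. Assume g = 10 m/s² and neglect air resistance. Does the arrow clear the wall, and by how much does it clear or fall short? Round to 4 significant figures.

No — it falls 37.95 m short of clearing the wall.

v_x = 49.64 cos 64.69° = 21.222 m/s; v_y0 = 49.64 sin 64.69° = 44.875 m/s.
Time to reach the wall: t = 62.03 / 21.222 = 2.9229 s.
Height at that point: y = 44.875×2.9229 − 5.000×2.9229² = 88.448 m.
That is 126.4 − 88.448 = 37.95 m below the top of the wall, so the arrow does not clear it.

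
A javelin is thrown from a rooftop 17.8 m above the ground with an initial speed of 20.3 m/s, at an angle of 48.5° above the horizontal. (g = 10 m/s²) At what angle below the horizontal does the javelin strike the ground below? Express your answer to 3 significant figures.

61.0°

v_x = 20.3 cos 48.5° = 13.45 m/s.
At impact |v_y| = √(v_y0² + 2 g h) = √(15.20² + 2×10×17.8) = 24.23 m/s.
Angle below horizontal = arctan(|v_y| / v_x) = arctan(24.23 / 13.45) = 61.0°.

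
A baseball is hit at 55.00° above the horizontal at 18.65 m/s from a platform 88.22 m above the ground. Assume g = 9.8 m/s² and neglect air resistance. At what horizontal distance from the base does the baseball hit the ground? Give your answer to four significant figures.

Components: v_x = 18.65 cos 55.00° = 10.697 m/s, v_y = 18.65 sin 55.00° = 15.277 m/s.
Vertical: 0 = 88.22 + 15.277 t − ½(9.8) t² ⇒ 4.900 t² − 15.277 t − 88.22 = 0.
t = [15.277 + √(233.39 + 1729.1)] / 9.800 = 6.0793 s.
Horizontal: R = v_x · t = 10.697 × 6.0793 = 65.03 m.

65.03 m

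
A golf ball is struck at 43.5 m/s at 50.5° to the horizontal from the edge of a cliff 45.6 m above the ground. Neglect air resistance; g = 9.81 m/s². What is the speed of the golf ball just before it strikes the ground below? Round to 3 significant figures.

52.8 m/s

v_x = 43.5 cos 50.5° = 27.67 m/s is unchanged throughout.
For the vertical component, v_y² = v_y0² + 2 g h = (33.57)² + 2×9.81×45.6 = 2022, so |v_y| = 44.97 m/s.
Impact speed = √(v_x² + v_y²) = √(765.6 + 2022) = 52.8 m/s.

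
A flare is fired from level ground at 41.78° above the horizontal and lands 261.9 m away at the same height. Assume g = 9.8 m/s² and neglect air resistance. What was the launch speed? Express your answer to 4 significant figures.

On level ground, R = v₀² sin(2θ) / g, so v₀ = √(R g / sin 2θ).
sin(2 × 41.78°) = 0.9937.
v₀ = √(261.9 × 9.8 / 0.9937) = √2582.9 = 50.82 m/s.

50.82 m/s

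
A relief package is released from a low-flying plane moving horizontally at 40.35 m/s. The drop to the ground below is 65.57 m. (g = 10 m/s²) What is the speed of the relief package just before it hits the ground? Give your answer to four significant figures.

Fall time: t = √(2 × 65.57 / 10) = 3.6213 s.
At impact: v_x = 40.35 m/s (unchanged), v_y = g t = 10 × 3.6213 = 36.213 m/s.
Speed = √(v_x² + v_y²) = √(1628.1 + 1311.4) = 54.22 m/s.

54.22 m/s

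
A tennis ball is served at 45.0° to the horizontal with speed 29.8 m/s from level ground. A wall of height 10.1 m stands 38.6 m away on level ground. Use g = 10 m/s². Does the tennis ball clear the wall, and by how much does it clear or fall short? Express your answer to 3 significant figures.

Yes — it clears the wall by 11.7 m.

v_x = 29.8 cos 45.0° = 21.07 m/s; v_y0 = 29.8 sin 45.0° = 21.07 m/s.
Time to reach the wall: t = 38.6 / 21.07 = 1.832 s.
Height at that point: y = 21.07×1.832 − 5.000×1.832² = 21.82 m.
That is 21.82 − 10.1 = 11.7 m above the top of the wall, so the tennis ball clears it.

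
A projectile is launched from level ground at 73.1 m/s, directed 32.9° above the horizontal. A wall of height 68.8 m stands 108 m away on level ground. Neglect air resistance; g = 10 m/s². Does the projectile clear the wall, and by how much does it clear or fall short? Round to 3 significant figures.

v_x = 73.1 cos 32.9° = 61.38 m/s; v_y0 = 73.1 sin 32.9° = 39.71 m/s.
Time to reach the wall: t = 108 / 61.38 = 1.760 s.
Height at that point: y = 39.71×1.760 − 5.000×1.760² = 54.40 m.
That is 68.8 − 54.40 = 14.4 m below the top of the wall, so the projectile does not clear it.

No — it falls 14.4 m short of clearing the wall.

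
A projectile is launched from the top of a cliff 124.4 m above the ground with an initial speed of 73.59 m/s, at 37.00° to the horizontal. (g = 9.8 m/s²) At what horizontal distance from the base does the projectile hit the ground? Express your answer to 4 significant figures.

663.4 m

Components: v_x = 73.59 cos 37.00° = 58.772 m/s, v_y = 73.59 sin 37.00° = 44.288 m/s.
Vertical: 0 = 124.4 + 44.288 t − ½(9.8) t² ⇒ 4.900 t² − 44.288 t − 124.4 = 0.
t = [44.288 + √(1961.4 + 2438.2)] / 9.800 = 11.287 s.
Horizontal: R = v_x · t = 58.772 × 11.287 = 663.4 m.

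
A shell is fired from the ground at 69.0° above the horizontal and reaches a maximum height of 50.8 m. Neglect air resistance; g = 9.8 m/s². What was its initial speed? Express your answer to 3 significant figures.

At maximum height v_y = 0, so (v₀ sin θ)² = 2 g H.
v₀ sin 69.0° = √(2 × 9.8 × 50.8) = 31.55 m/s.
v₀ = 31.55 / sin 69.0° = 31.55 / 0.9336 = 33.8 m/s.

33.8 m/s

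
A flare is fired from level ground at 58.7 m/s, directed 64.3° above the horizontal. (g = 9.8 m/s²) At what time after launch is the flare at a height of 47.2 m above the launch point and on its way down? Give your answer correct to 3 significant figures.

v_y0 = 58.7 sin 64.3° = 52.89 m/s.
Set y = v_y0 t − ½ g t² = 47.2: 4.900 t² − 52.89 t + 47.2 = 0.
t = [52.89 ± √(2797 − 925.1)] / 9.8 = (52.89 ± 43.27) / 9.8, giving t = 0.982 s or t = 9.81 s.
On the way down corresponds to the larger root: t = 9.81 s.

9.81 s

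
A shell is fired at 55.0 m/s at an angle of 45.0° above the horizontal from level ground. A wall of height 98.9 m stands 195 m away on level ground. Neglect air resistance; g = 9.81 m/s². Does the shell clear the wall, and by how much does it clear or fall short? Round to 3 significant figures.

v_x = 55.0 cos 45.0° = 38.89 m/s; v_y0 = 55.0 sin 45.0° = 38.89 m/s.
Time to reach the wall: t = 195 / 38.89 = 5.014 s.
Height at that point: y = 38.89×5.014 − 4.905×5.014² = 71.68 m.
That is 98.9 − 71.68 = 27.2 m below the top of the wall, so the shell does not clear it.

No — it falls 27.2 m short of clearing the wall.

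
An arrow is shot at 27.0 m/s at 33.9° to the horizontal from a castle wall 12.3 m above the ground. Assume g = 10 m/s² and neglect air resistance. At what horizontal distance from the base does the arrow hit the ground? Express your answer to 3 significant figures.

Components: v_x = 27.0 cos 33.9° = 22.41 m/s, v_y = 27.0 sin 33.9° = 15.06 m/s.
Vertical: 0 = 12.3 + 15.06 t − ½(10) t² ⇒ 5.000 t² − 15.06 t − 12.3 = 0.
t = [15.06 + √(226.8 + 246.0)] / 10.00 = 3.680 s.
Horizontal: R = v_x · t = 22.41 × 3.680 = 82.5 m.

82.5 m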